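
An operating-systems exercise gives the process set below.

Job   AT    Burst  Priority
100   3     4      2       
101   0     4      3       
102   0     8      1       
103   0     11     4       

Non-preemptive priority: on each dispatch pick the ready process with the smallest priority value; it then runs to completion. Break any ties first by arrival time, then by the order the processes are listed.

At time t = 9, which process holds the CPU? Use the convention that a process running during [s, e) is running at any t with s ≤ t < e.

100

Timeline: | 102 0-8 | 100 8-12 | 101 12-16 | 103 16-27 |
Completion: 100=12  101=16  102=8  103=27
Turnaround (C−A): 100=9  101=16  102=8  103=27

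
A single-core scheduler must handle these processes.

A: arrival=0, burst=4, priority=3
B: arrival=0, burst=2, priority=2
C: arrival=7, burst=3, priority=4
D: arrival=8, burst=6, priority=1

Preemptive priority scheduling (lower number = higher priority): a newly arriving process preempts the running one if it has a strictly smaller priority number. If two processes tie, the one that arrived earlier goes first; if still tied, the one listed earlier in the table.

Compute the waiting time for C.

6

Gantt: | B 0-2 | A 2-6 | idle 6-7 | C 7-8 | D 8-14 | C 14-16 |
Completion: A=6  B=2  C=16  D=14
Turnaround (C−A): A=6  B=2  C=9  D=6
Waiting(C) = turnaround − burst = 9 − 3 = 6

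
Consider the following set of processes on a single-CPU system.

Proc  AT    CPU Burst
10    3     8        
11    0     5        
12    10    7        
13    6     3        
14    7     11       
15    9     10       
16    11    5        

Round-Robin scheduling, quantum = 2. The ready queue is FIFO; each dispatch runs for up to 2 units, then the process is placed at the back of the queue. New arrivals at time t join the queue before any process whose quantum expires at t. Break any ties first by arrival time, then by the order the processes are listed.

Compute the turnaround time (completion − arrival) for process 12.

34

Schedule: | 11 0-4 | 10 4-6 | 11 6-7 | 13 7-9 | 10 9-11 | 14 11-13 | 15 13-15 | 13 15-16 | 12 16-18 | 16 18-20 | 10 20-22 | 14 22-24 | 15 24-26 | 12 26-28 | 16 28-30 | 10 30-32 | 14 32-34 | 15 34-36 | 12 36-38 | 16 38-39 | 14 39-41 | 15 41-43 | 12 43-44 | 14 44-46 | 15 46-48 | 14 48-49 |
Completion: 10=32  11=7  12=44  13=16  14=49  15=48  16=39
Turnaround(12) = completion − arrival = 44 − 10 = 34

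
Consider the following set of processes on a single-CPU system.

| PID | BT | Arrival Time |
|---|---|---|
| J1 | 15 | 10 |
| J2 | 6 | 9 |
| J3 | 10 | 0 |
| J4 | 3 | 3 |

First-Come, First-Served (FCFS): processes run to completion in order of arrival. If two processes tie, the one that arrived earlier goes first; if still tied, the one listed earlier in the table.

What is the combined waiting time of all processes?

20

Schedule: | J3 0-10 | J4 10-13 | J2 13-19 | J1 19-34 |
Completion: J1=34  J2=19  J3=10  J4=13
Waiting = turnaround − burst: J1=9, J2=4, J3=0, J4=7
Total waiting = 9 + 4 + 0 + 7 = 20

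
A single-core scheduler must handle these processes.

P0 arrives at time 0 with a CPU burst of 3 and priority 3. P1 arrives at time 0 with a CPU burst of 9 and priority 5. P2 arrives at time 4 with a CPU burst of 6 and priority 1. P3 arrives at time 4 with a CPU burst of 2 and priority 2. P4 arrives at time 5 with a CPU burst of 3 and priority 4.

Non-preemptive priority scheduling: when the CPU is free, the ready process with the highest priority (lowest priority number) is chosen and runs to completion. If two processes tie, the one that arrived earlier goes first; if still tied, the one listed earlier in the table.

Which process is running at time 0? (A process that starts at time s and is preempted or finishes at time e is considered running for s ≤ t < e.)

P0

Schedule: | P0 0-3 | P1 3-12 | P2 12-18 | P3 18-20 | P4 20-23 |
Completion: P0=3  P1=12  P2=18  P3=20  P4=23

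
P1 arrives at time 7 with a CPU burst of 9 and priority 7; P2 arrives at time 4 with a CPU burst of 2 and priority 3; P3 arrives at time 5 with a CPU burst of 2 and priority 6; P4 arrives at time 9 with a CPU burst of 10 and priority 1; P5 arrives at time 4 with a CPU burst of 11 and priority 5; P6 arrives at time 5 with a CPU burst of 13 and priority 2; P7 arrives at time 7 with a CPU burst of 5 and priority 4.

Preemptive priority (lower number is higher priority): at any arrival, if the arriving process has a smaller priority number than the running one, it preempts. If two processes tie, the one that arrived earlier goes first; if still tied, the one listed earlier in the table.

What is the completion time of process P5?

45

Schedule: | idle 0-4 | P2 4-5 | P6 5-9 | P4 9-19 | P6 19-28 | P2 28-29 | P7 29-34 | P5 34-45 | P3 45-47 | P1 47-56 |
Completion: P1=56  P2=29  P3=47  P4=19  P5=45  P6=28  P7=34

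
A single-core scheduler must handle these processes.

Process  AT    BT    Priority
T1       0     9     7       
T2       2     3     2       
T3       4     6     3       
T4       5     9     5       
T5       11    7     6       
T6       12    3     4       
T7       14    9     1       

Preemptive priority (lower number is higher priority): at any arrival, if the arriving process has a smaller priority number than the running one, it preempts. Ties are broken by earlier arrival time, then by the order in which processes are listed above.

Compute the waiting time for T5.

21

Gantt: | T1 0-2 | T2 2-5 | T3 5-11 | T4 11-12 | T6 12-14 | T7 14-23 | T6 23-24 | T4 24-32 | T5 32-39 | T1 39-46 |
Completion: T1=46  T2=5  T3=11  T4=32  T5=39  T6=24  T7=23
Turnaround (C−A): T1=46  T2=3  T3=7  T4=27  T5=28  T6=12  T7=9
Waiting(T5) = turnaround − burst = 28 − 7 = 21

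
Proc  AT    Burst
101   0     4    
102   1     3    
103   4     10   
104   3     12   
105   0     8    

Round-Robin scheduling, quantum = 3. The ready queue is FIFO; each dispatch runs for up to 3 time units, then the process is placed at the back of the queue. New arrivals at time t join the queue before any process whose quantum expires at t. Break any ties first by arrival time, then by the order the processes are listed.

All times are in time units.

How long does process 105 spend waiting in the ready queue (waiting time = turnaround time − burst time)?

19

Timeline: | 101 0-3 | 105 3-6 | 102 6-9 | 104 9-12 | 101 12-13 | 103 13-16 | 105 16-19 | 104 19-22 | 103 22-25 | 105 25-27 | 104 27-30 | 103 30-33 | 104 33-36 | 103 36-37 |
Completion: 101=13  102=9  103=37  104=36  105=27
Waiting(105) = turnaround − burst = 27 − 8 = 19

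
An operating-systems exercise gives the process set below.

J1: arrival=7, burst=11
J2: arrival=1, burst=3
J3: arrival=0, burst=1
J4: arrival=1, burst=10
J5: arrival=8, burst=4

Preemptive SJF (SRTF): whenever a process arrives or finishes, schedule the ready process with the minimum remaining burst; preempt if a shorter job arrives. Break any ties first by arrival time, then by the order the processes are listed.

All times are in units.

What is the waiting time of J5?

0

Schedule: | J3 0-1 | J2 1-4 | J4 4-8 | J5 8-12 | J4 12-18 | J1 18-29 |
Completion: J1=29  J2=4  J3=1  J4=18  J5=12
Turnaround (C−A): J1=22  J2=3  J3=1  J4=17  J5=4
Waiting(J5) = turnaround − burst = 4 − 4 = 0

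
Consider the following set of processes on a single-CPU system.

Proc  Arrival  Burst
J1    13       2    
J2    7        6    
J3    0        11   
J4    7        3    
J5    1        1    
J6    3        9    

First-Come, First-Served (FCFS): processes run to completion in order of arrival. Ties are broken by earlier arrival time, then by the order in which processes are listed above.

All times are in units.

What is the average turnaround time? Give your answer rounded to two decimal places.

Timeline: | J3 0-11 | J5 11-12 | J6 12-21 | J2 21-27 | J4 27-30 | J1 30-32 |
Completion: J1=32  J2=27  J3=11  J4=30  J5=12  J6=21
Turnaround (C−A): J1=19  J2=20  J3=11  J4=23  J5=11  J6=18
Turnaround times: J1=19, J2=20, J3=11, J4=23, J5=11, J6=18
Average turnaround = (19+20+11+23+11+18) / 6 = 102/6 = 17.00

17.00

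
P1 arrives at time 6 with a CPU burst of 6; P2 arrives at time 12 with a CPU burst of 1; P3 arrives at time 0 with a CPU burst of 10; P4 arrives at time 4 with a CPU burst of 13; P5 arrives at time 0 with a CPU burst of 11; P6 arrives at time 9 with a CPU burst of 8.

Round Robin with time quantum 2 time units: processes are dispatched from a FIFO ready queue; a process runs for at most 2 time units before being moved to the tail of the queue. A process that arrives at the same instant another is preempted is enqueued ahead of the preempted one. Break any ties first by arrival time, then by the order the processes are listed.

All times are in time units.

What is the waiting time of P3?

25

Schedule: | P3 0-2 | P5 2-4 | P3 4-6 | P4 6-8 | P5 8-10 | P1 10-12 | P3 12-14 | P4 14-16 | P6 16-18 | P5 18-20 | P2 20-21 | P1 21-23 | P3 23-25 | P4 25-27 | P6 27-29 | P5 29-31 | P1 31-33 | P3 33-35 | P4 35-37 | P6 37-39 | P5 39-41 | P4 41-43 | P6 43-45 | P5 45-46 | P4 46-49 |
Completion: P1=33  P2=21  P3=35  P4=49  P5=46  P6=45
Waiting(P3) = turnaround − burst = 35 − 10 = 25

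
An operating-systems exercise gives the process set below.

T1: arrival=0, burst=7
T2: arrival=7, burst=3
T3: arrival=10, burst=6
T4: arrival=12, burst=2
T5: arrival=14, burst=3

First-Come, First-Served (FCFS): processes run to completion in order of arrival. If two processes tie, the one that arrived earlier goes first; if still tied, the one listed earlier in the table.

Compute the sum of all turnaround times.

Gantt: | T1 0-7 | T2 7-10 | T3 10-16 | T4 16-18 | T5 18-21 |
Completion: T1=7  T2=10  T3=16  T4=18  T5=21
Turnaround = completion − arrival: T1=7, T2=3, T3=6, T4=6, T5=7
Total turnaround = 7 + 3 + 6 + 6 + 7 = 29

29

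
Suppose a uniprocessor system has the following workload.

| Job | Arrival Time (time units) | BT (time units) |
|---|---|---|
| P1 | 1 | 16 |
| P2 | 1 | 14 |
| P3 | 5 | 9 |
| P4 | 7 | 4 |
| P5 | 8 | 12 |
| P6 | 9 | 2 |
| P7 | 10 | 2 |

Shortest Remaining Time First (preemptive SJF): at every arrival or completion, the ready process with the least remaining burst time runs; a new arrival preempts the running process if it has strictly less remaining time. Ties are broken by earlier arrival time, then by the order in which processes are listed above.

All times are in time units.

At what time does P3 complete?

22

Timeline: | idle 0-1 | P2 1-5 | P3 5-7 | P4 7-11 | P6 11-13 | P7 13-15 | P3 15-22 | P2 22-32 | P5 32-44 | P1 44-60 |
Completion: P1=60  P2=32  P3=22  P4=11  P5=44  P6=13  P7=15
Turnaround (C−A): P1=59  P2=31  P3=17  P4=4  P5=36  P6=4  P7=5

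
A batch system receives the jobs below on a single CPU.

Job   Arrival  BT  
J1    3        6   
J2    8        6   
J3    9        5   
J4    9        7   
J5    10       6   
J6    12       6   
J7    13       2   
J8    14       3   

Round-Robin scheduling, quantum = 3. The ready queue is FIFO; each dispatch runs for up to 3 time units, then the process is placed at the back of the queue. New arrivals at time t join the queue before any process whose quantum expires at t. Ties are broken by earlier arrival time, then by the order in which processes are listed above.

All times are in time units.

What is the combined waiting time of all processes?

139

Schedule: | idle 0-3 | J1 3-9 | J2 9-12 | J3 12-15 | J4 15-18 | J5 18-21 | J6 21-24 | J2 24-27 | J7 27-29 | J8 29-32 | J3 32-34 | J4 34-37 | J5 37-40 | J6 40-43 | J4 43-44 |
Completion: J1=9  J2=27  J3=34  J4=44  J5=40  J6=43  J7=29  J8=32
Turnaround (C−A): J1=6  J2=19  J3=25  J4=35  J5=30  J6=31  J7=16  J8=18
Waiting = turnaround − burst: J1=0, J2=13, J3=20, J4=28, J5=24, J6=25, J7=14, J8=15
Total waiting = 0 + 13 + 20 + 28 + 24 + 25 + 14 + 15 = 139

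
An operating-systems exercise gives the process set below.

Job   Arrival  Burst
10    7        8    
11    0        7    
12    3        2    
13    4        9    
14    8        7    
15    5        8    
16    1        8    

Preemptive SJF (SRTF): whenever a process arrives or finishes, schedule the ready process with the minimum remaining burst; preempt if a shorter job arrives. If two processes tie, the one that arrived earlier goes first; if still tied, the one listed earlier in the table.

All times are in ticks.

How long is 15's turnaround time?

27

Timeline: | 11 0-3 | 12 3-5 | 11 5-9 | 14 9-16 | 16 16-24 | 15 24-32 | 10 32-40 | 13 40-49 |
Completion: 10=40  11=9  12=5  13=49  14=16  15=32  16=24
Turnaround(15) = completion − arrival = 32 − 5 = 27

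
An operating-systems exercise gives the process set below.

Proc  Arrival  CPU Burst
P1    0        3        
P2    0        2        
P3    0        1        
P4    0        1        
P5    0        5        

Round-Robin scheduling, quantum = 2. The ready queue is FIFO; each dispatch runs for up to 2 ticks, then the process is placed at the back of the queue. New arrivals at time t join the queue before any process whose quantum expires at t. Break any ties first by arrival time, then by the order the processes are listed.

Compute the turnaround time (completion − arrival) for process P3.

5

Timeline: | P1 0-2 | P2 2-4 | P3 4-5 | P4 5-6 | P5 6-8 | P1 8-9 | P5 9-12 |
Completion: P1=9  P2=4  P3=5  P4=6  P5=12
Turnaround (C−A): P1=9  P2=4  P3=5  P4=6  P5=12
Turnaround(P3) = completion − arrival = 5 − 0 = 5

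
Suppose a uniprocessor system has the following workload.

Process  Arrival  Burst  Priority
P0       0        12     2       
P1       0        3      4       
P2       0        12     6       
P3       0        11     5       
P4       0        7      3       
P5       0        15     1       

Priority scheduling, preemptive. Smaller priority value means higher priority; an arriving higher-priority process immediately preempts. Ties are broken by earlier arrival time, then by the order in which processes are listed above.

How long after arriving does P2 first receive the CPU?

Schedule: | P5 0-15 | P0 15-27 | P4 27-34 | P1 34-37 | P3 37-48 | P2 48-60 |
Completion: P0=27  P1=37  P2=60  P3=48  P4=34  P5=15
Turnaround (C−A): P0=27  P1=37  P2=60  P3=48  P4=34  P5=15
Response(P2) = first start − arrival = 48 − 0 = 48

48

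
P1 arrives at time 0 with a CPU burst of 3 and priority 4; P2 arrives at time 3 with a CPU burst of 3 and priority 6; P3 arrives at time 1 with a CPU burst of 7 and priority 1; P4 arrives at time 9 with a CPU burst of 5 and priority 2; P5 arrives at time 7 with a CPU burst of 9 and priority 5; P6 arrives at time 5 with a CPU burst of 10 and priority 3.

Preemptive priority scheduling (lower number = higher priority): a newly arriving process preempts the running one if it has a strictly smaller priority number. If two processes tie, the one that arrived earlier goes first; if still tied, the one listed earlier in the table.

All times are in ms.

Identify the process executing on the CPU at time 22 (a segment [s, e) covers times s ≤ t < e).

P6

Gantt: | P1 0-1 | P3 1-8 | P6 8-9 | P4 9-14 | P6 14-23 | P1 23-25 | P5 25-34 | P2 34-37 |
Completion: P1=25  P2=37  P3=8  P4=14  P5=34  P6=23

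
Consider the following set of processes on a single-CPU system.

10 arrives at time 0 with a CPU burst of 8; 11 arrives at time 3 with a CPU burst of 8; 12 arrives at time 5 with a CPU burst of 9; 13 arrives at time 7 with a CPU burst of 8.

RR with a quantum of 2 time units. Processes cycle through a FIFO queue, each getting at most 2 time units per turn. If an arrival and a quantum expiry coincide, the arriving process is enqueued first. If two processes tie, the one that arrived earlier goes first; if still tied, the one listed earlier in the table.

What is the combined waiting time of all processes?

Gantt: | 10 0-4 | 11 4-6 | 10 6-8 | 12 8-10 | 11 10-12 | 13 12-14 | 10 14-16 | 12 16-18 | 11 18-20 | 13 20-22 | 12 22-24 | 11 24-26 | 13 26-28 | 12 28-30 | 13 30-32 | 12 32-33 |
Completion: 10=16  11=26  12=33  13=32
Turnaround (C−A): 10=16  11=23  12=28  13=25
Waiting = turnaround − burst: 10=8, 11=15, 12=19, 13=17
Total waiting = 8 + 15 + 19 + 17 = 59

59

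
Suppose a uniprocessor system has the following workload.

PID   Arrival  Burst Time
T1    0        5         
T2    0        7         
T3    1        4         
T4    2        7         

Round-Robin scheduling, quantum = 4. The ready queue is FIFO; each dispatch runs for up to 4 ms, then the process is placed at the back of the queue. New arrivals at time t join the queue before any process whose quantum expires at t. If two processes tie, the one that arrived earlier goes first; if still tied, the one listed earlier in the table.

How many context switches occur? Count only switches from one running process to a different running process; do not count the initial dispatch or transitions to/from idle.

Gantt: | T1 0-4 | T2 4-8 | T3 8-12 | T4 12-16 | T1 16-17 | T2 17-20 | T4 20-23 |
Completion: T1=17  T2=20  T3=12  T4=23
Turnaround (C−A): T1=17  T2=20  T3=11  T4=21

6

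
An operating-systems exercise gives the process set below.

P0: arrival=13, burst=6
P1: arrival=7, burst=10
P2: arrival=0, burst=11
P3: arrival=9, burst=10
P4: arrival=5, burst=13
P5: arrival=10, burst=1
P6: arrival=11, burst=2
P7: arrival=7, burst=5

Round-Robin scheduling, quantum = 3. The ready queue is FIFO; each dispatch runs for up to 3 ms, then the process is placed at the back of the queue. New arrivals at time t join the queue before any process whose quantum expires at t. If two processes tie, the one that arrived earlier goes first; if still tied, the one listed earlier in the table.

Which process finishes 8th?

Timeline: | P2 0-6 | P4 6-9 | P2 9-12 | P1 12-15 | P7 15-18 | P3 18-21 | P4 21-24 | P5 24-25 | P6 25-27 | P2 27-29 | P0 29-32 | P1 32-35 | P7 35-37 | P3 37-40 | P4 40-43 | P0 43-46 | P1 46-49 | P3 49-52 | P4 52-55 | P1 55-56 | P3 56-57 | P4 57-58 |
Completion: P0=46  P1=56  P2=29  P3=57  P4=58  P5=25  P6=27  P7=37
Turnaround (C−A): P0=33  P1=49  P2=29  P3=48  P4=53  P5=15  P6=16  P7=30
Finish order: P5 → P6 → P2 → P7 → P0 → P1 → P3 → P4

P4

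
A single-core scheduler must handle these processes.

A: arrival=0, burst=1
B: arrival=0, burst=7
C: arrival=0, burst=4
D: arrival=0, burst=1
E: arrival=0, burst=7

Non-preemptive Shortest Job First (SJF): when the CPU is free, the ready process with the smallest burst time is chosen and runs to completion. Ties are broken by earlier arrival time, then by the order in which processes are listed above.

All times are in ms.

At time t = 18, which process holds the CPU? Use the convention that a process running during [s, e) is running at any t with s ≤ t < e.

Timeline: | A 0-1 | D 1-2 | C 2-6 | B 6-13 | E 13-20 |
Completion: A=1  B=13  C=6  D=2  E=20

E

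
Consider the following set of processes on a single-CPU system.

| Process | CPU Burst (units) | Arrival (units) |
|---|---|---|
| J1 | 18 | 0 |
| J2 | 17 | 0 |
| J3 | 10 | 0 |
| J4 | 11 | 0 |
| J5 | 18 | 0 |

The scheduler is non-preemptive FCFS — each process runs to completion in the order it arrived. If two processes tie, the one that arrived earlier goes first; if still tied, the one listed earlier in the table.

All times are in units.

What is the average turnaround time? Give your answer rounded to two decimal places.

45.60

Timeline: | J1 0-18 | J2 18-35 | J3 35-45 | J4 45-56 | J5 56-74 |
Completion: J1=18  J2=35  J3=45  J4=56  J5=74
Turnaround times: J1=18, J2=35, J3=45, J4=56, J5=74
Average turnaround = (18+35+45+56+74) / 5 = 228/5 = 45.60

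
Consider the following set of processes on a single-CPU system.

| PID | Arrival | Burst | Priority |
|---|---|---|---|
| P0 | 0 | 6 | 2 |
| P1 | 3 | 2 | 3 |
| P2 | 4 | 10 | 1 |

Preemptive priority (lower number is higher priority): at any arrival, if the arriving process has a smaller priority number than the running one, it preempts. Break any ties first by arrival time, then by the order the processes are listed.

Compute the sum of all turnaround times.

Gantt: | P0 0-4 | P2 4-14 | P0 14-16 | P1 16-18 |
Completion: P0=16  P1=18  P2=14
Turnaround = completion − arrival: P0=16, P1=15, P2=10
Total turnaround = 16 + 15 + 10 = 41

41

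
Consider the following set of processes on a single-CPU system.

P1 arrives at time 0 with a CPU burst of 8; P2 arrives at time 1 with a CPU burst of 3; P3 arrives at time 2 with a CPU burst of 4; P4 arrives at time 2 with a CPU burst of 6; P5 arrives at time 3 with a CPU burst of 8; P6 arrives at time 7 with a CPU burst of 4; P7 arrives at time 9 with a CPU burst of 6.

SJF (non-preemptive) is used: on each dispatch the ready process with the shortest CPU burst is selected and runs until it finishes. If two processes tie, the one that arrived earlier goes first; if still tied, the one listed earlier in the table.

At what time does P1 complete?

Schedule: | P1 0-8 | P2 8-11 | P3 11-15 | P6 15-19 | P4 19-25 | P7 25-31 | P5 31-39 |
Completion: P1=8  P2=11  P3=15  P4=25  P5=39  P6=19  P7=31
Turnaround (C−A): P1=8  P2=10  P3=13  P4=23  P5=36  P6=12  P7=22

8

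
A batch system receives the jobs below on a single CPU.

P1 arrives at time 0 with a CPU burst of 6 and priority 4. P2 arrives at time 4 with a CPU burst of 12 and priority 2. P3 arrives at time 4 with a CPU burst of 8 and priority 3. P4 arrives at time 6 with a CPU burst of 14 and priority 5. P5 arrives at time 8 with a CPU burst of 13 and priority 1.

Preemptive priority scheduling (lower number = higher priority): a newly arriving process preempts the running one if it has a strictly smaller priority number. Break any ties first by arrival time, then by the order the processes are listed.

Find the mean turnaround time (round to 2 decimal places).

31.40

Gantt: | P1 0-4 | P2 4-8 | P5 8-21 | P2 21-29 | P3 29-37 | P1 37-39 | P4 39-53 |
Completion: P1=39  P2=29  P3=37  P4=53  P5=21
Turnaround times: P1=39, P2=25, P3=33, P4=47, P5=13
Average turnaround = (39+25+33+47+13) / 5 = 157/5 = 31.40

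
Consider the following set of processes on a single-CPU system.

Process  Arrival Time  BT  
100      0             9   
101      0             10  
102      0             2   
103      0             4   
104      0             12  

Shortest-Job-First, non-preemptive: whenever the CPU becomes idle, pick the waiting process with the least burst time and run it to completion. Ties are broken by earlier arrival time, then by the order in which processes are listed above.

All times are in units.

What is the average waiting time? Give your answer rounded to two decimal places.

Schedule: | 102 0-2 | 103 2-6 | 100 6-15 | 101 15-25 | 104 25-37 |
Completion: 100=15  101=25  102=2  103=6  104=37
Turnaround (C−A): 100=15  101=25  102=2  103=6  104=37
Waiting times: 100=6, 101=15, 102=0, 103=2, 104=25
Average waiting = (6+15+0+2+25) / 5 = 48/5 = 9.60

9.60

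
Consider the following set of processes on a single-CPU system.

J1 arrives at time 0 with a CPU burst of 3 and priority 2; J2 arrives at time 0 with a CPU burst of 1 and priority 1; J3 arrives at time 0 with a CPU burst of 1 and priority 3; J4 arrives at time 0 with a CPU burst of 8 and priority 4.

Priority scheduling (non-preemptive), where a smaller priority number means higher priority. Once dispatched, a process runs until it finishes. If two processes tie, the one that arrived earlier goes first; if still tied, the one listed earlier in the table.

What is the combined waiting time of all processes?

10

Timeline: | J2 0-1 | J1 1-4 | J3 4-5 | J4 5-13 |
Completion: J1=4  J2=1  J3=5  J4=13
Turnaround (C−A): J1=4  J2=1  J3=5  J4=13
Waiting = turnaround − burst: J1=1, J2=0, J3=4, J4=5
Total waiting = 1 + 0 + 4 + 5 = 10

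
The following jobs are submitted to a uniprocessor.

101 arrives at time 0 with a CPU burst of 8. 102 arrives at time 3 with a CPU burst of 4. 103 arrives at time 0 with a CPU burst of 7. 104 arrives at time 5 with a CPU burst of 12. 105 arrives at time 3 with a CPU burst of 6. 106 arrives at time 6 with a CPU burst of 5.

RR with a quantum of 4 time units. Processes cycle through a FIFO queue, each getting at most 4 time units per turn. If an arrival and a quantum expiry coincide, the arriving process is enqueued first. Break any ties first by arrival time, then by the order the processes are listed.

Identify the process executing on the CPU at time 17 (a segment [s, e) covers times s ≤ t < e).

Gantt: | 101 0-4 | 103 4-8 | 102 8-12 | 105 12-16 | 101 16-20 | 104 20-24 | 106 24-28 | 103 28-31 | 105 31-33 | 104 33-37 | 106 37-38 | 104 38-42 |
Completion: 101=20  102=12  103=31  104=42  105=33  106=38
Turnaround (C−A): 101=20  102=9  103=31  104=37  105=30  106=32

101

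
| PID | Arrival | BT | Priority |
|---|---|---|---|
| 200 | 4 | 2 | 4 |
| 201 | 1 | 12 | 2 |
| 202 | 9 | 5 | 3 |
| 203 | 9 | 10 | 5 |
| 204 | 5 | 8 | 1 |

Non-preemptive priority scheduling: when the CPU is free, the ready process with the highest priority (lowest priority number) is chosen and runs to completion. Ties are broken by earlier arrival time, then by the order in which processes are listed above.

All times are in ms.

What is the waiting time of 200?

Timeline: | idle 0-1 | 201 1-13 | 204 13-21 | 202 21-26 | 200 26-28 | 203 28-38 |
Completion: 200=28  201=13  202=26  203=38  204=21
Waiting(200) = turnaround − burst = 24 − 2 = 22

22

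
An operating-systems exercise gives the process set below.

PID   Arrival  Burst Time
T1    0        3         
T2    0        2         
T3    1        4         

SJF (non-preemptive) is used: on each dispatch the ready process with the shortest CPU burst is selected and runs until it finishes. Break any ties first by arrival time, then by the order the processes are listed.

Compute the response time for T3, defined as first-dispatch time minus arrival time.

4

Gantt: | T2 0-2 | T1 2-5 | T3 5-9 |
Completion: T1=5  T2=2  T3=9
Response(T3) = first start − arrival = 5 − 1 = 4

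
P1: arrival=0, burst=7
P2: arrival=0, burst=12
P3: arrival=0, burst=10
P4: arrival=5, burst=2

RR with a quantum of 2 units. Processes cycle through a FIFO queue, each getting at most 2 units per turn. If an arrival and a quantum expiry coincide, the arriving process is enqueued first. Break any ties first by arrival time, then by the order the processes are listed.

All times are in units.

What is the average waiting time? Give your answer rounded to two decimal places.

14.25

Schedule: | P1 0-2 | P2 2-4 | P3 4-6 | P1 6-8 | P2 8-10 | P4 10-12 | P3 12-14 | P1 14-16 | P2 16-18 | P3 18-20 | P1 20-21 | P2 21-23 | P3 23-25 | P2 25-27 | P3 27-29 | P2 29-31 |
Completion: P1=21  P2=31  P3=29  P4=12
Turnaround (C−A): P1=21  P2=31  P3=29  P4=7
Waiting times: P1=14, P2=19, P3=19, P4=5
Average waiting = (14+19+19+5) / 4 = 57/4 = 14.25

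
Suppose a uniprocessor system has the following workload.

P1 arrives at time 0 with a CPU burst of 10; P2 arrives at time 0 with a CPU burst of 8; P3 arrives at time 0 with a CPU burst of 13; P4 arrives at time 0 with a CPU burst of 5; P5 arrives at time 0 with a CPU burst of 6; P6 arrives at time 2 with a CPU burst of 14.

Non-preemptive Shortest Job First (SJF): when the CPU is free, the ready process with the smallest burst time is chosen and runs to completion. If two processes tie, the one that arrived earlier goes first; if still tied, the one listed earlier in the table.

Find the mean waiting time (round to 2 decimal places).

17.33

Timeline: | P4 0-5 | P5 5-11 | P2 11-19 | P1 19-29 | P3 29-42 | P6 42-56 |
Completion: P1=29  P2=19  P3=42  P4=5  P5=11  P6=56
Turnaround (C−A): P1=29  P2=19  P3=42  P4=5  P5=11  P6=54
Waiting times: P1=19, P2=11, P3=29, P4=0, P5=5, P6=40
Average waiting = (19+11+29+0+5+40) / 6 = 104/6 = 17.33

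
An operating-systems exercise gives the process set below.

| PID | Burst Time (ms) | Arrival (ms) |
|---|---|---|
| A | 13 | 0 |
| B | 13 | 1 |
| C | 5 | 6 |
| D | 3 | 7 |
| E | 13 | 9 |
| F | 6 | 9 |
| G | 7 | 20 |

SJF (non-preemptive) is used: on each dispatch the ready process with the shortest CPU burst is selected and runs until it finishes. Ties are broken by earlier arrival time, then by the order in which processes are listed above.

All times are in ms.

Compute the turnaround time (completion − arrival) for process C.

15

Schedule: | A 0-13 | D 13-16 | C 16-21 | F 21-27 | G 27-34 | B 34-47 | E 47-60 |
Completion: A=13  B=47  C=21  D=16  E=60  F=27  G=34
Turnaround (C−A): A=13  B=46  C=15  D=9  E=51  F=18  G=14
Turnaround(C) = completion − arrival = 21 − 6 = 15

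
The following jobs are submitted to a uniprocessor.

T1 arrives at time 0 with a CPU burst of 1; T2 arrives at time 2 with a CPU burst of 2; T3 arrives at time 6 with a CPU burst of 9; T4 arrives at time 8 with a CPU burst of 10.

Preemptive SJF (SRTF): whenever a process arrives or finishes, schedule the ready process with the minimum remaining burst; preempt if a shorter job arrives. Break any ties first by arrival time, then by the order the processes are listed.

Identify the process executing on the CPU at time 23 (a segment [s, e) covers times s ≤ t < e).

Timeline: | T1 0-1 | idle 1-2 | T2 2-4 | idle 4-6 | T3 6-15 | T4 15-25 |
Completion: T1=1  T2=4  T3=15  T4=25
Turnaround (C−A): T1=1  T2=2  T3=9  T4=17

T4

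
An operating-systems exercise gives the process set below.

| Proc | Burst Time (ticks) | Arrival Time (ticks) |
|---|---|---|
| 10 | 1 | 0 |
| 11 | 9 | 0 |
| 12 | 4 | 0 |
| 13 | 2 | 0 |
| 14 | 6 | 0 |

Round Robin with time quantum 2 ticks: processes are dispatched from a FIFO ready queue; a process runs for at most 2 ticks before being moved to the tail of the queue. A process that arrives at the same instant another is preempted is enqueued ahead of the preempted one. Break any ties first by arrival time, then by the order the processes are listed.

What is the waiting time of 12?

9

Gantt: | 10 0-1 | 11 1-3 | 12 3-5 | 13 5-7 | 14 7-9 | 11 9-11 | 12 11-13 | 14 13-15 | 11 15-17 | 14 17-19 | 11 19-22 |
Completion: 10=1  11=22  12=13  13=7  14=19
Waiting(12) = turnaround − burst = 13 − 4 = 9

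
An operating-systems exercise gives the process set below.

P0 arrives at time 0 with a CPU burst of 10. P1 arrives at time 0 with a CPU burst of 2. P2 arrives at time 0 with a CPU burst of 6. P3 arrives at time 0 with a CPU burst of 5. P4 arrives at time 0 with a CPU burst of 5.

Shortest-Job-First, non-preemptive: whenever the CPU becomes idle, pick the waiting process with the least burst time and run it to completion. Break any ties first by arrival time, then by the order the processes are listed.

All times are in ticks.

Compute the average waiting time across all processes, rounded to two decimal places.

Gantt: | P1 0-2 | P3 2-7 | P4 7-12 | P2 12-18 | P0 18-28 |
Completion: P0=28  P1=2  P2=18  P3=7  P4=12
Turnaround (C−A): P0=28  P1=2  P2=18  P3=7  P4=12
Waiting times: P0=18, P1=0, P2=12, P3=2, P4=7
Average waiting = (18+0+12+2+7) / 5 = 39/5 = 7.80

7.80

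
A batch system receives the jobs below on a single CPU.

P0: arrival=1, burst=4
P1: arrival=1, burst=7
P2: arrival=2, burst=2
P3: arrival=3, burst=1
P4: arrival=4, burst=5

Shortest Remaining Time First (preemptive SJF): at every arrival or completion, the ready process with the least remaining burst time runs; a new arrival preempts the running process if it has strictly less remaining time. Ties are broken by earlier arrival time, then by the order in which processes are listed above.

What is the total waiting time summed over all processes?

Timeline: | idle 0-1 | P0 1-2 | P2 2-4 | P3 4-5 | P0 5-8 | P4 8-13 | P1 13-20 |
Completion: P0=8  P1=20  P2=4  P3=5  P4=13
Waiting = turnaround − burst: P0=3, P1=12, P2=0, P3=1, P4=4
Total waiting = 3 + 12 + 0 + 1 + 4 = 20

20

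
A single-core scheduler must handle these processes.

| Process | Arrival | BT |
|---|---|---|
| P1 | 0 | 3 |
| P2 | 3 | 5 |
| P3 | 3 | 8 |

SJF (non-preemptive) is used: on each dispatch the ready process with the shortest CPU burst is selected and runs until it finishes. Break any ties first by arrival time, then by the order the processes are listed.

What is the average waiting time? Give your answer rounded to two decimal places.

Schedule: | P1 0-3 | P2 3-8 | P3 8-16 |
Completion: P1=3  P2=8  P3=16
Turnaround (C−A): P1=3  P2=5  P3=13
Waiting times: P1=0, P2=0, P3=5
Average waiting = (0+0+5) / 3 = 5/3 = 1.67

1.67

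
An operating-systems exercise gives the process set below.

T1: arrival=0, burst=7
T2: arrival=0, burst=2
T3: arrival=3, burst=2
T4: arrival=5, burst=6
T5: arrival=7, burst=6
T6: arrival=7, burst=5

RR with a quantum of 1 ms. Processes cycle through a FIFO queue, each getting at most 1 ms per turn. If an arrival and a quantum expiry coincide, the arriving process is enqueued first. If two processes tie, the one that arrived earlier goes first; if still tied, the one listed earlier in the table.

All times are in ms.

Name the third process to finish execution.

Timeline: | T1 0-1 | T2 1-2 | T1 2-3 | T2 3-4 | T3 4-5 | T1 5-6 | T4 6-7 | T3 7-8 | T1 8-9 | T5 9-10 | T6 10-11 | T4 11-12 | T1 12-13 | T5 13-14 | T6 14-15 | T4 15-16 | T1 16-17 | T5 17-18 | T6 18-19 | T4 19-20 | T1 20-21 | T5 21-22 | T6 22-23 | T4 23-24 | T5 24-25 | T6 25-26 | T4 26-27 | T5 27-28 |
Completion: T1=21  T2=4  T3=8  T4=27  T5=28  T6=26
Finish order: T2 → T3 → T1 → T6 → T4 → T5

T1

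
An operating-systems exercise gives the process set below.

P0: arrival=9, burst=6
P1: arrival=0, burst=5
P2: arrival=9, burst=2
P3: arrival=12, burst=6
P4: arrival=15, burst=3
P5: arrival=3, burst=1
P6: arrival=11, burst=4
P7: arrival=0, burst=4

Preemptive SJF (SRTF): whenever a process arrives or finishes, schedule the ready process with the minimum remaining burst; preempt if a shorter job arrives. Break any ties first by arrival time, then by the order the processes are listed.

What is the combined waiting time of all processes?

Gantt: | P7 0-4 | P5 4-5 | P1 5-10 | P2 10-12 | P6 12-16 | P4 16-19 | P0 19-25 | P3 25-31 |
Completion: P0=25  P1=10  P2=12  P3=31  P4=19  P5=5  P6=16  P7=4
Turnaround (C−A): P0=16  P1=10  P2=3  P3=19  P4=4  P5=2  P6=5  P7=4
Waiting = turnaround − burst: P0=10, P1=5, P2=1, P3=13, P4=1, P5=1, P6=1, P7=0
Total waiting = 10 + 5 + 1 + 13 + 1 + 1 + 1 + 0 = 32

32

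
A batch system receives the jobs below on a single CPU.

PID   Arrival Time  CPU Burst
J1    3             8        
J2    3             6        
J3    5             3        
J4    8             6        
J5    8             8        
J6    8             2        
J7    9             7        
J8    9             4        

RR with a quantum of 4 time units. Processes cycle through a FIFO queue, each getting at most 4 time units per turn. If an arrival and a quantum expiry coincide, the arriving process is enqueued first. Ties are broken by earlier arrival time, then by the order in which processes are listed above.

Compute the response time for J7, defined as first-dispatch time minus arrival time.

Timeline: | idle 0-3 | J1 3-7 | J2 7-11 | J3 11-14 | J1 14-18 | J4 18-22 | J5 22-26 | J6 26-28 | J7 28-32 | J8 32-36 | J2 36-38 | J4 38-40 | J5 40-44 | J7 44-47 |
Completion: J1=18  J2=38  J3=14  J4=40  J5=44  J6=28  J7=47  J8=36
Turnaround (C−A): J1=15  J2=35  J3=9  J4=32  J5=36  J6=20  J7=38  J8=27
Response(J7) = first start − arrival = 28 − 9 = 19

19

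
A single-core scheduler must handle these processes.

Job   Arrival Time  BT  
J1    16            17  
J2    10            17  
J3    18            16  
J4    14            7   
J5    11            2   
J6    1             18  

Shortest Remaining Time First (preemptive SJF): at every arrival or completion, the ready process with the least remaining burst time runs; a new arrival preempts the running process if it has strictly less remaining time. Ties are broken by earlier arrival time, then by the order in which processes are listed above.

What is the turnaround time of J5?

2

Gantt: | idle 0-1 | J6 1-11 | J5 11-13 | J6 13-21 | J4 21-28 | J3 28-44 | J2 44-61 | J1 61-78 |
Completion: J1=78  J2=61  J3=44  J4=28  J5=13  J6=21
Turnaround (C−A): J1=62  J2=51  J3=26  J4=14  J5=2  J6=20
Turnaround(J5) = completion − arrival = 13 − 11 = 2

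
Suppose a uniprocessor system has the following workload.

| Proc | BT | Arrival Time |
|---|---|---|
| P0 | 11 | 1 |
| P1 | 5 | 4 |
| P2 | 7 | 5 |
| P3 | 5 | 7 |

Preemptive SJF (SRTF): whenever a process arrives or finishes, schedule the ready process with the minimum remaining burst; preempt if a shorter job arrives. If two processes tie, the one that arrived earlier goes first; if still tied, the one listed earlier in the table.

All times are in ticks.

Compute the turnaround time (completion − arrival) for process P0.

Schedule: | idle 0-1 | P0 1-4 | P1 4-9 | P3 9-14 | P2 14-21 | P0 21-29 |
Completion: P0=29  P1=9  P2=21  P3=14
Turnaround (C−A): P0=28  P1=5  P2=16  P3=7
Turnaround(P0) = completion − arrival = 29 − 1 = 28

28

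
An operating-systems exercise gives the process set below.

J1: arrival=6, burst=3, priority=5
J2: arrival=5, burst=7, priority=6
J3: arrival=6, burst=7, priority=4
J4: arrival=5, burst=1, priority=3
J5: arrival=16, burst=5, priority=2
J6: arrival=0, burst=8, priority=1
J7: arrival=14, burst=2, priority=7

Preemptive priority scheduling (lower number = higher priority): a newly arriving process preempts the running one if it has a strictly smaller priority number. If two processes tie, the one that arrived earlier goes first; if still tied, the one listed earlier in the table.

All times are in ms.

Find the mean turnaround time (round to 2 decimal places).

12.86

Timeline: | J6 0-8 | J4 8-9 | J3 9-16 | J5 16-21 | J1 21-24 | J2 24-31 | J7 31-33 |
Completion: J1=24  J2=31  J3=16  J4=9  J5=21  J6=8  J7=33
Turnaround (C−A): J1=18  J2=26  J3=10  J4=4  J5=5  J6=8  J7=19
Turnaround times: J1=18, J2=26, J3=10, J4=4, J5=5, J6=8, J7=19
Average turnaround = (18+26+10+4+5+8+19) / 7 = 90/7 = 12.86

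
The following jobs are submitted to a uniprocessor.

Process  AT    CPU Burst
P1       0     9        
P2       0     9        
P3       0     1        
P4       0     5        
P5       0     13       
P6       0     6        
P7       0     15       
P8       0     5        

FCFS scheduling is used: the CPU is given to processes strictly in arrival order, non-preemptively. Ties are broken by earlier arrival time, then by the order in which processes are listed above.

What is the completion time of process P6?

Gantt: | P1 0-9 | P2 9-18 | P3 18-19 | P4 19-24 | P5 24-37 | P6 37-43 | P7 43-58 | P8 58-63 |
Completion: P1=9  P2=18  P3=19  P4=24  P5=37  P6=43  P7=58  P8=63
Turnaround (C−A): P1=9  P2=18  P3=19  P4=24  P5=37  P6=43  P7=58  P8=63

43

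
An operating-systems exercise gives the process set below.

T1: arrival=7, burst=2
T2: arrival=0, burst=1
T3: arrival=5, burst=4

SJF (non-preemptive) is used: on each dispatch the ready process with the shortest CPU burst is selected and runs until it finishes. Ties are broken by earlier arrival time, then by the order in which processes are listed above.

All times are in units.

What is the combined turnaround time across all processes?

Gantt: | T2 0-1 | idle 1-5 | T3 5-9 | T1 9-11 |
Completion: T1=11  T2=1  T3=9
Turnaround = completion − arrival: T1=4, T2=1, T3=4
Total turnaround = 4 + 1 + 4 = 9

9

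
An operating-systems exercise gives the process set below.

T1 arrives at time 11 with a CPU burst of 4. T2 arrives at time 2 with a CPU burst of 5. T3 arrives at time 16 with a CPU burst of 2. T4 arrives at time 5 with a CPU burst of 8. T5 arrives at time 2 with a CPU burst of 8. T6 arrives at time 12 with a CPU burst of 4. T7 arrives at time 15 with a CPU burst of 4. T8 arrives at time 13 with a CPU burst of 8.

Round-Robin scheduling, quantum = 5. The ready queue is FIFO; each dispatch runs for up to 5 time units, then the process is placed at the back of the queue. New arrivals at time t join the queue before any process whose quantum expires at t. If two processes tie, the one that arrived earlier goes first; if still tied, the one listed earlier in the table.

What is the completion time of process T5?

28

Schedule: | idle 0-2 | T2 2-7 | T5 7-12 | T4 12-17 | T1 17-21 | T6 21-25 | T5 25-28 | T8 28-33 | T7 33-37 | T3 37-39 | T4 39-42 | T8 42-45 |
Completion: T1=21  T2=7  T3=39  T4=42  T5=28  T6=25  T7=37  T8=45
Turnaround (C−A): T1=10  T2=5  T3=23  T4=37  T5=26  T6=13  T7=22  T8=32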